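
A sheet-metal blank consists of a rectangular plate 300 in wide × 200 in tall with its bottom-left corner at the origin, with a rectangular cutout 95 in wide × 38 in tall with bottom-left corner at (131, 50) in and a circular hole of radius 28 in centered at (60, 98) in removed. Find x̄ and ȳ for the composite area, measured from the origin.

Part | A | x̄ᵢ | ȳᵢ | A·x̄ᵢ | A·ȳᵢ
plate | 60000.00 | 150.00 | 100.00 | 9000000.00 | 6000000.00
hole 1 | -3610.00 | 178.50 | 69.00 | -644385.00 | -249090.00
hole 2 | -2463.01 | 60.00 | 98.00 | -147780.52 | -241374.85
Σ | 53926.99 |  |  | 8207834.48 | 5509535.15
x̄ = 8207834.48 / 53926.99 = 152.20 in
ȳ = 5509535.15 / 53926.99 = 102.17 in

x̄ = 152.20 in, ȳ = 102.17 in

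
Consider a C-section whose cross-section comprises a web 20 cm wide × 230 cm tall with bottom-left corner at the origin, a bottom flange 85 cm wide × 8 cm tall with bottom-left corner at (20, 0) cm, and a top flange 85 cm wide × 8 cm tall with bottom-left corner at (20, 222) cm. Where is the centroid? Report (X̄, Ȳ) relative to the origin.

web: A = 20 × 230 = 4600.00, centroid at (10.00, 115.00).
bottom flange: A = 85 × 8 = 680.00, centroid at (62.50, 4.00).
top flange: A = 85 × 8 = 680.00, centroid at (62.50, 226.00).
ΣA = 5960.00 cm²
ΣAX̄ = (4600.00)(10.00) + (680.00)(62.50) + (680.00)(62.50) = 131000.00 cm³
ΣAȲ = (4600.00)(115.00) + (680.00)(4.00) + (680.00)(226.00) = 685400.00 cm³
X̄ = 131000.00 / 5960.00 = 21.98 cm
Ȳ = 685400.00 / 5960.00 = 115.00 cm

X̄ = 21.98 cm, Ȳ = 115.00 cm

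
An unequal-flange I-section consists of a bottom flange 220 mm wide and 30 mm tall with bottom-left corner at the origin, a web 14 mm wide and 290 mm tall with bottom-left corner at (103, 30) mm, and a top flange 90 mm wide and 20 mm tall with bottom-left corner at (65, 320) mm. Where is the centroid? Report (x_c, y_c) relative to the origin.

bottom flange: A = 220 × 30 = 6600.00, centroid at (110.00, 15.00).
web: A = 14 × 290 = 4060.00, centroid at (110.00, 175.00).
top flange: A = 90 × 20 = 1800.00, centroid at (110.00, 330.00).
ΣA = 12460.00 mm², ΣAx_c = 1370600.00 mm³, ΣAy_c = 1403500.00 mm³.
x_c = 1370600.00/12460.00 = 110.00 mm; y_c = 1403500.00/12460.00 = 112.64 mm.

x_c = 110.00 mm, y_c = 112.64 mm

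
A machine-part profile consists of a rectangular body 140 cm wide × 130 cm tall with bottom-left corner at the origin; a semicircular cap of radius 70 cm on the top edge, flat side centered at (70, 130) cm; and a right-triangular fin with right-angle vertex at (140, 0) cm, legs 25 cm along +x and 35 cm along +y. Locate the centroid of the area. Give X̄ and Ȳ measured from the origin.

X̄ = 71.30 cm, Ȳ = 91.80 cm

rectangular body: A = 140 × 130 = 18200.00, centroid at (70.00, 65.00).
semicircular top: A = ½π·70² = 7696.90, centroid at (70.00, 159.71).
triangular fin: A = ½·25·35 = 437.50, centroid at (148.33, 11.67).
ΣA = 26334.40 cm², ΣAX̄ = 1877678.97 cm³, ΣAȲ = 2417368.09 cm³.
X̄ = 1877678.97/26334.40 = 71.30 cm; Ȳ = 2417368.09/26334.40 = 91.80 cm.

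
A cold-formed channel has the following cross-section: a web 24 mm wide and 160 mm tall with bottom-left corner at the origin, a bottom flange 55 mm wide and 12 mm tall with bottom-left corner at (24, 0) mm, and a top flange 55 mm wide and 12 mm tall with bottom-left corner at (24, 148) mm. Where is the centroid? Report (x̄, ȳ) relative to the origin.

Part | A | x̄ᵢ | ȳᵢ | A·x̄ᵢ | A·ȳᵢ
web | 3840.00 | 12.00 | 80.00 | 46080.00 | 307200.00
bottom flange | 660.00 | 51.50 | 6.00 | 33990.00 | 3960.00
top flange | 660.00 | 51.50 | 154.00 | 33990.00 | 101640.00
Σ | 5160.00 |  |  | 114060.00 | 412800.00
x̄ = 114060.00 / 5160.00 = 22.10 mm
ȳ = 412800.00 / 5160.00 = 80.00 mm

x̄ = 22.10 mm, ȳ = 80.00 mm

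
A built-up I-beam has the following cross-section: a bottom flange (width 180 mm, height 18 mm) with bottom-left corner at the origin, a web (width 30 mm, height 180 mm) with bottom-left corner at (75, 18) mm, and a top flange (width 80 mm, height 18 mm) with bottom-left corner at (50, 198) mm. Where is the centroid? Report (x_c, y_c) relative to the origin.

Part | A | x̄ᵢ | ȳᵢ | A·x̄ᵢ | A·ȳᵢ
bottom flange | 3240.00 | 90.00 | 9.00 | 291600.00 | 29160.00
web | 5400.00 | 90.00 | 108.00 | 486000.00 | 583200.00
top flange | 1440.00 | 90.00 | 207.00 | 129600.00 | 298080.00
Σ | 10080.00 |  |  | 907200.00 | 910440.00
x_c = 907200.00 / 10080.00 = 90.00 mm
y_c = 910440.00 / 10080.00 = 90.32 mm

x_c = 90.00 mm, y_c = 90.32 mm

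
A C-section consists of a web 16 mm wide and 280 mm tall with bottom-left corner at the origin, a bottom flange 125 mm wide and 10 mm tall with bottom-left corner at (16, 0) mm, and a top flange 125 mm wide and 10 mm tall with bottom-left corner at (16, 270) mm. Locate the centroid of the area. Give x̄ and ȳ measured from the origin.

web: A = 16 × 280 = 4480.00, centroid at (8.00, 140.00).
bottom flange: A = 125 × 10 = 1250.00, centroid at (78.50, 5.00).
top flange: A = 125 × 10 = 1250.00, centroid at (78.50, 275.00).
ΣA = 6980.00 mm²
ΣAx̄ = (4480.00)(8.00) + (1250.00)(78.50) + (1250.00)(78.50) = 232090.00 mm³
ΣAȳ = (4480.00)(140.00) + (1250.00)(5.00) + (1250.00)(275.00) = 977200.00 mm³
x̄ = 232090.00 / 6980.00 = 33.25 mm
ȳ = 977200.00 / 6980.00 = 140.00 mm

x̄ = 33.25 mm, ȳ = 140.00 mm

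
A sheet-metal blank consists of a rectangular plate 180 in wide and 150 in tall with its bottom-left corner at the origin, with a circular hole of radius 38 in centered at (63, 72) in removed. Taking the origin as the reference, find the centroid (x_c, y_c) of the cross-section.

Part | A | x̄ᵢ | ȳᵢ | A·x̄ᵢ | A·ȳᵢ
plate | 27000.00 | 90.00 | 75.00 | 2430000.00 | 2025000.00
hole | -4536.46 | 63.00 | 72.00 | -285796.97 | -326625.11
Σ | 22463.54 |  |  | 2144203.03 | 1698374.89
x_c = 2144203.03 / 22463.54 = 95.45 in
y_c = 1698374.89 / 22463.54 = 75.61 in

x_c = 95.45 in, y_c = 75.61 in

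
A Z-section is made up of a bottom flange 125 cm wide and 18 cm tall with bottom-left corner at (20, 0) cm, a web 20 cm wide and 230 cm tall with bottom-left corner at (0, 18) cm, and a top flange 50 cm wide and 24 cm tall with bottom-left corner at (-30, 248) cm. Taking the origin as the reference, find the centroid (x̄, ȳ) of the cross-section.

bottom flange: A = 125 × 18 = 2250.00, centroid at (82.50, 9.00).
web: A = 20 × 230 = 4600.00, centroid at (10.00, 133.00).
top flange: A = 50 × 24 = 1200.00, centroid at (-5.00, 260.00).
ΣA = 8050.00 cm²
ΣAx̄ = (2250.00)(82.50) + (4600.00)(10.00) + (1200.00)(-5.00) = 225625.00 cm³
ΣAȳ = (2250.00)(9.00) + (4600.00)(133.00) + (1200.00)(260.00) = 944050.00 cm³
x̄ = 225625.00 / 8050.00 = 28.03 cm
ȳ = 944050.00 / 8050.00 = 117.27 cm

x̄ = 28.03 cm, ȳ = 117.27 cm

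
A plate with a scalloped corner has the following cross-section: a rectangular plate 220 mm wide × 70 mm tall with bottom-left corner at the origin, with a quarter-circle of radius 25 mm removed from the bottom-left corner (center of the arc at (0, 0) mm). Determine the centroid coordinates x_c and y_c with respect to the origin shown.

plate: A = 220 × 70 = 15400.00, centroid at (110.00, 35.00).
removed quarter-circle: A = −¼π·25² = -490.87, centroid at (10.61, 10.61).
ΣA = 14909.13 mm², ΣAx_c = 1688791.67 mm³, ΣAy_c = 533791.67 mm³.
x_c = 1688791.67/14909.13 = 113.27 mm; y_c = 533791.67/14909.13 = 35.80 mm.

x_c = 113.27 mm, y_c = 35.80 mm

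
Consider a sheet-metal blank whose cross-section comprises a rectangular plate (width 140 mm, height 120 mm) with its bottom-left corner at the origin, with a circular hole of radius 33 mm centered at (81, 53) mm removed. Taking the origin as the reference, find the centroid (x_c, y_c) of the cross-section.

plate: A = 140 × 120 = 16800.00, centroid at (70.00, 60.00).
hole: A = −π·33² = -3421.19, centroid at (81.00, 53.00).
ΣA = 13378.81 mm², ΣAx_c = 898883.25 mm³, ΣAy_c = 826676.70 mm³.
x_c = 898883.25/13378.81 = 67.19 mm; y_c = 826676.70/13378.81 = 61.79 mm.

x_c = 67.19 mm, y_c = 61.79 mm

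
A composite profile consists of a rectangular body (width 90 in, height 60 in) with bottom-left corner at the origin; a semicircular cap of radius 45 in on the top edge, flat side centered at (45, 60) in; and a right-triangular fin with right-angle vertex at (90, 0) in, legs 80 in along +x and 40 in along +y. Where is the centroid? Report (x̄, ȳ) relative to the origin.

Part | A | x̄ᵢ | ȳᵢ | A·x̄ᵢ | A·ȳᵢ
rectangular body | 5400.00 | 45.00 | 30.00 | 243000.00 | 162000.00
semicircular top | 3180.86 | 45.00 | 79.10 | 143138.82 | 251601.75
triangular fin | 1600.00 | 116.67 | 13.33 | 186666.67 | 21333.33
Σ | 10180.86 |  |  | 572805.48 | 434935.09
x̄ = 572805.48 / 10180.86 = 56.26 in
ȳ = 434935.09 / 10180.86 = 42.72 in

x̄ = 56.26 in, ȳ = 42.72 in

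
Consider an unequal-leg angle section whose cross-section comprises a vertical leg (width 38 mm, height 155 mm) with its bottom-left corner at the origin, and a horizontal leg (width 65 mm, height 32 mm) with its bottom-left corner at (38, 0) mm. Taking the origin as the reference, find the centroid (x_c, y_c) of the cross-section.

vertical leg: A = 38 × 155 = 5890.00, centroid at (19.00, 77.50).
horizontal leg: A = 65 × 32 = 2080.00, centroid at (70.50, 16.00).
ΣA = 7970.00 mm², ΣAx_c = 258550.00 mm³, ΣAy_c = 489755.00 mm³.
x_c = 258550.00/7970.00 = 32.44 mm; y_c = 489755.00/7970.00 = 61.45 mm.

x_c = 32.44 mm, y_c = 61.45 mm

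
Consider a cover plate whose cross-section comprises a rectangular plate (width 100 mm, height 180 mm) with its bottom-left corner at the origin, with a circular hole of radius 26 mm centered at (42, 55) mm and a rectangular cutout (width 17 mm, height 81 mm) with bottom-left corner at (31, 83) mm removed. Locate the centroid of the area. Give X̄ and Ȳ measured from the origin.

plate: A = 100 × 180 = 18000.00, centroid at (50.00, 90.00).
hole 1: A = −π·26² = -2123.72, centroid at (42.00, 55.00).
hole 2: A = −(17 × 81) = -1377.00, centroid at (39.50, 123.50).
ΣA = 14499.28 mm²
ΣAX̄ = (18000.00)(50.00) + (-2123.72)(42.00) + (-1377.00)(39.50) = 756412.40 mm³
ΣAȲ = (18000.00)(90.00) + (-2123.72)(55.00) + (-1377.00)(123.50) = 1333136.09 mm³
X̄ = 756412.40 / 14499.28 = 52.17 mm
Ȳ = 1333136.09 / 14499.28 = 91.94 mm

X̄ = 52.17 mm, Ȳ = 91.94 mm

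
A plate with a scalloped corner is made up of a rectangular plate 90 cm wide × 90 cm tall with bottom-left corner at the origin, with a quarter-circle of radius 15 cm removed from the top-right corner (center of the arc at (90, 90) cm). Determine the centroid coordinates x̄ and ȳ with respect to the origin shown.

plate: A = 90 × 90 = 8100.00, centroid at (45.00, 45.00).
removed quarter-circle: A = −¼π·15² = -176.71, centroid at (83.63, 83.63).
ΣA = 7923.29 cm², ΣAx̄ = 349720.69 cm³, ΣAȳ = 349720.69 cm³.
x̄ = 349720.69/7923.29 = 44.14 cm; ȳ = 349720.69/7923.29 = 44.14 cm.

x̄ = 44.14 cm, ȳ = 44.14 cm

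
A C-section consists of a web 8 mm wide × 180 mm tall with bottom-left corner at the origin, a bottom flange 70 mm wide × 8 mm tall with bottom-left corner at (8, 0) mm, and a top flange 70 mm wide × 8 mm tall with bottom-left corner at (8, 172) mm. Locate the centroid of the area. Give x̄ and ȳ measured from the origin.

x̄ = 21.06 mm, ȳ = 90.00 mm

web: A = 8 × 180 = 1440.00, centroid at (4.00, 90.00).
bottom flange: A = 70 × 8 = 560.00, centroid at (43.00, 4.00).
top flange: A = 70 × 8 = 560.00, centroid at (43.00, 176.00).
ΣA = 2560.00 mm², ΣAx̄ = 53920.00 mm³, ΣAȳ = 230400.00 mm³.
x̄ = 53920.00/2560.00 = 21.06 mm; ȳ = 230400.00/2560.00 = 90.00 mm.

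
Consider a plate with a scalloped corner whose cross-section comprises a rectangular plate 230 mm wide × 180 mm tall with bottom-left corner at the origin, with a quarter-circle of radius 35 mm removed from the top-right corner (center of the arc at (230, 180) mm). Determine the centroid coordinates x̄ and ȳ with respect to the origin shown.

Part | A | x̄ᵢ | ȳᵢ | A·x̄ᵢ | A·ȳᵢ
plate | 41400.00 | 115.00 | 90.00 | 4761000.00 | 3726000.00
removed quarter-circle | -962.11 | 215.15 | 165.15 | -206994.27 | -158888.63
Σ | 40437.89 |  |  | 4554005.73 | 3567111.37
x̄ = 4554005.73 / 40437.89 = 112.62 mm
ȳ = 3567111.37 / 40437.89 = 88.21 mm

x̄ = 112.62 mm, ȳ = 88.21 mm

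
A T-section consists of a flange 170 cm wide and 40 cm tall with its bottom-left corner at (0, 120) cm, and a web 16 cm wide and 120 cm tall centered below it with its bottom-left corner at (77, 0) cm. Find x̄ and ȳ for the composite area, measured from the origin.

x̄ = 85.00 cm, ȳ = 122.39 cm

web: A = 16 × 120 = 1920.00, centroid at (85.00, 60.00).
flange: A = 170 × 40 = 6800.00, centroid at (85.00, 140.00).
ΣA = 8720.00 cm²
ΣAx̄ = (1920.00)(85.00) + (6800.00)(85.00) = 741200.00 cm³
ΣAȳ = (1920.00)(60.00) + (6800.00)(140.00) = 1067200.00 cm³
x̄ = 741200.00 / 8720.00 = 85.00 cm
ȳ = 1067200.00 / 8720.00 = 122.39 cm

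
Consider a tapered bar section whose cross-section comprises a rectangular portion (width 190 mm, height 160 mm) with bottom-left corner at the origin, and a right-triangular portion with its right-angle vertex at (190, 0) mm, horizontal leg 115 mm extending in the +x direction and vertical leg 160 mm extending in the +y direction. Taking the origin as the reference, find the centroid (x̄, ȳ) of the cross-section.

x̄ = 125.98 mm, ȳ = 73.80 mm

rectangular portion: A = 190 × 160 = 30400.00, centroid at (95.00, 80.00).
triangular portion: A = ½·115·160 = 9200.00, centroid at (228.33, 53.33).
ΣA = 39600.00 mm²
ΣAx̄ = (30400.00)(95.00) + (9200.00)(228.33) = 4988666.67 mm³
ΣAȳ = (30400.00)(80.00) + (9200.00)(53.33) = 2922666.67 mm³
x̄ = 4988666.67 / 39600.00 = 125.98 mm
ȳ = 2922666.67 / 39600.00 = 73.80 mm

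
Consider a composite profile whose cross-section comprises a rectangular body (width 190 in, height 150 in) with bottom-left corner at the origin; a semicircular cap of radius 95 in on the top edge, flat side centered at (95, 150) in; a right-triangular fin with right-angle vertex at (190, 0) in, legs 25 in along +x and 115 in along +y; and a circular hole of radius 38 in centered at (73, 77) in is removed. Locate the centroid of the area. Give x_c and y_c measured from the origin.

Part | A | x̄ᵢ | ȳᵢ | A·x̄ᵢ | A·ȳᵢ
rectangular body | 28500.00 | 95.00 | 75.00 | 2707500.00 | 2137500.00
semicircular top | 14176.44 | 95.00 | 190.32 | 1346761.50 | 2698048.86
triangular fin | 1437.50 | 198.33 | 38.33 | 285104.17 | 55104.17
hole | -4536.46 | 73.00 | 77.00 | -331161.56 | -349307.40
Σ | 39577.48 |  |  | 4008204.10 | 4541345.62
x_c = 4008204.10 / 39577.48 = 101.27 in
y_c = 4541345.62 / 39577.48 = 114.75 in

x_c = 101.27 in, y_c = 114.75 in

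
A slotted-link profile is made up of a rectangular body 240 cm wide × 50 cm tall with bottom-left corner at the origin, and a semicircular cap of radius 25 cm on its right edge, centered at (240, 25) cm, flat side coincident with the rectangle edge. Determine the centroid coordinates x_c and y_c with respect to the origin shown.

rectangular body: A = 240 × 50 = 12000.00, centroid at (120.00, 25.00).
semicircular end: A = ½π·25² = 981.75, centroid at (250.61, 25.00).
ΣA = 12981.75 cm²
ΣAx_c = (12000.00)(120.00) + (981.75)(250.61) = 1686036.12 cm³
ΣAy_c = (12000.00)(25.00) + (981.75)(25.00) = 324543.69 cm³
x_c = 1686036.12 / 12981.75 = 129.88 cm
y_c = 324543.69 / 12981.75 = 25.00 cm

x_c = 129.88 cm, y_c = 25.00 cm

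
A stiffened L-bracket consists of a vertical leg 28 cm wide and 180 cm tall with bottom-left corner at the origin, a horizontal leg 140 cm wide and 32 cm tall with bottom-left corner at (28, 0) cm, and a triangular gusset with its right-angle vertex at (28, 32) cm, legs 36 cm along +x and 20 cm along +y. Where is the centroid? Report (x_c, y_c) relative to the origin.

x_c = 53.04 cm, y_c = 54.57 cm

Part | A | x̄ᵢ | ȳᵢ | A·x̄ᵢ | A·ȳᵢ
vertical leg | 5040.00 | 14.00 | 90.00 | 70560.00 | 453600.00
horizontal leg | 4480.00 | 98.00 | 16.00 | 439040.00 | 71680.00
gusset | 360.00 | 40.00 | 38.67 | 14400.00 | 13920.00
Σ | 9880.00 |  |  | 524000.00 | 539200.00
x_c = 524000.00 / 9880.00 = 53.04 cm
y_c = 539200.00 / 9880.00 = 54.57 cm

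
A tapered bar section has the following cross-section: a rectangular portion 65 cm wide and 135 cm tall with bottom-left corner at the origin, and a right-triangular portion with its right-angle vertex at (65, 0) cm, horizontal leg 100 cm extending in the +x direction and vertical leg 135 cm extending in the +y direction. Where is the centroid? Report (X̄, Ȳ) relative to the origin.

X̄ = 61.12 cm, Ȳ = 57.72 cm

Part | A | x̄ᵢ | ȳᵢ | A·x̄ᵢ | A·ȳᵢ
rectangular portion | 8775.00 | 32.50 | 67.50 | 285187.50 | 592312.50
triangular portion | 6750.00 | 98.33 | 45.00 | 663750.00 | 303750.00
Σ | 15525.00 |  |  | 948937.50 | 896062.50
X̄ = 948937.50 / 15525.00 = 61.12 cm
Ȳ = 896062.50 / 15525.00 = 57.72 cm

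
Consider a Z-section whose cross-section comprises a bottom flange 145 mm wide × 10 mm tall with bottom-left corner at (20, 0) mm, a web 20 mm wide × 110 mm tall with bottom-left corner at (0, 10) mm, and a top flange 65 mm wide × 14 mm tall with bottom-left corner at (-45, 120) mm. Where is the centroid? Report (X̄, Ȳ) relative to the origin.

X̄ = 31.74 mm, Ȳ = 58.29 mm

bottom flange: A = 145 × 10 = 1450.00, centroid at (92.50, 5.00).
web: A = 20 × 110 = 2200.00, centroid at (10.00, 65.00).
top flange: A = 65 × 14 = 910.00, centroid at (-12.50, 127.00).
ΣA = 4560.00 mm²
ΣAX̄ = (1450.00)(92.50) + (2200.00)(10.00) + (910.00)(-12.50) = 144750.00 mm³
ΣAȲ = (1450.00)(5.00) + (2200.00)(65.00) + (910.00)(127.00) = 265820.00 mm³
X̄ = 144750.00 / 4560.00 = 31.74 mm
Ȳ = 265820.00 / 4560.00 = 58.29 mm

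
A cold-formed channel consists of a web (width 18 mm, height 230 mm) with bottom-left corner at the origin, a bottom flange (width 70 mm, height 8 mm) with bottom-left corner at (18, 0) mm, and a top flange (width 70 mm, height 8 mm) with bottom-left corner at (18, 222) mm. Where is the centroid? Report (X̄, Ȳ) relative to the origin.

web: A = 18 × 230 = 4140.00, centroid at (9.00, 115.00).
bottom flange: A = 70 × 8 = 560.00, centroid at (53.00, 4.00).
top flange: A = 70 × 8 = 560.00, centroid at (53.00, 226.00).
ΣA = 5260.00 mm², ΣAX̄ = 96620.00 mm³, ΣAȲ = 604900.00 mm³.
X̄ = 96620.00/5260.00 = 18.37 mm; Ȳ = 604900.00/5260.00 = 115.00 mm.

X̄ = 18.37 mm, Ȳ = 115.00 mm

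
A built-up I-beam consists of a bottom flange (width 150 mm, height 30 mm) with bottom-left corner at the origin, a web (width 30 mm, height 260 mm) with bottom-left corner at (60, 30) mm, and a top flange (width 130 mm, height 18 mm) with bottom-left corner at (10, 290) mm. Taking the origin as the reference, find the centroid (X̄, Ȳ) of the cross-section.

bottom flange: A = 150 × 30 = 4500.00, centroid at (75.00, 15.00).
web: A = 30 × 260 = 7800.00, centroid at (75.00, 160.00).
top flange: A = 130 × 18 = 2340.00, centroid at (75.00, 299.00).
ΣA = 14640.00 mm², ΣAX̄ = 1098000.00 mm³, ΣAȲ = 2015160.00 mm³.
X̄ = 1098000.00/14640.00 = 75.00 mm; Ȳ = 2015160.00/14640.00 = 137.65 mm.

X̄ = 75.00 mm, Ȳ = 137.65 mm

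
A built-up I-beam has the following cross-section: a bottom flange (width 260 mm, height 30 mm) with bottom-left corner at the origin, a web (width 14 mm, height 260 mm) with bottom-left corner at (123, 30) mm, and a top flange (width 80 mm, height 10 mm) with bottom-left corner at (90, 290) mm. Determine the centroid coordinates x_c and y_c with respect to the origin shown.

Part | A | x̄ᵢ | ȳᵢ | A·x̄ᵢ | A·ȳᵢ
bottom flange | 7800.00 | 130.00 | 15.00 | 1014000.00 | 117000.00
web | 3640.00 | 130.00 | 160.00 | 473200.00 | 582400.00
top flange | 800.00 | 130.00 | 295.00 | 104000.00 | 236000.00
Σ | 12240.00 |  |  | 1591200.00 | 935400.00
x_c = 1591200.00 / 12240.00 = 130.00 mm
y_c = 935400.00 / 12240.00 = 76.42 mm

x_c = 130.00 mm, y_c = 76.42 mm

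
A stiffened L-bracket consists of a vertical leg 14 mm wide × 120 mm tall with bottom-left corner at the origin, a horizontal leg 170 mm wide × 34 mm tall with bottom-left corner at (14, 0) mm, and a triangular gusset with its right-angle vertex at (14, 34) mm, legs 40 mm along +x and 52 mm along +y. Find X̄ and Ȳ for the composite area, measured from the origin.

vertical leg: A = 14 × 120 = 1680.00, centroid at (7.00, 60.00).
horizontal leg: A = 170 × 34 = 5780.00, centroid at (99.00, 17.00).
gusset: A = ½·40·52 = 1040.00, centroid at (27.33, 51.33).
ΣA = 8500.00 mm²
ΣAX̄ = (1680.00)(7.00) + (5780.00)(99.00) + (1040.00)(27.33) = 612406.67 mm³
ΣAȲ = (1680.00)(60.00) + (5780.00)(17.00) + (1040.00)(51.33) = 252446.67 mm³
X̄ = 612406.67 / 8500.00 = 72.05 mm
Ȳ = 252446.67 / 8500.00 = 29.70 mm

X̄ = 72.05 mm, Ȳ = 29.70 mm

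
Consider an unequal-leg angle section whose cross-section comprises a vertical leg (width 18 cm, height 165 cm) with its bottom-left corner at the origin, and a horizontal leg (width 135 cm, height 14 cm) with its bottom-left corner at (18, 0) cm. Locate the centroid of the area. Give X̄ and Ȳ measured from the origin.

X̄ = 38.75 cm, Ȳ = 53.14 cm

Part | A | x̄ᵢ | ȳᵢ | A·x̄ᵢ | A·ȳᵢ
vertical leg | 2970.00 | 9.00 | 82.50 | 26730.00 | 245025.00
horizontal leg | 1890.00 | 85.50 | 7.00 | 161595.00 | 13230.00
Σ | 4860.00 |  |  | 188325.00 | 258255.00
X̄ = 188325.00 / 4860.00 = 38.75 cm
Ȳ = 258255.00 / 4860.00 = 53.14 cm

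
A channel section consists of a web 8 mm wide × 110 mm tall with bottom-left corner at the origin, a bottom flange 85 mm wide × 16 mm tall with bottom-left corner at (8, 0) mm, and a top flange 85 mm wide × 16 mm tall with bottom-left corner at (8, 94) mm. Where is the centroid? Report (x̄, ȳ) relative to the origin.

x̄ = 39.13 mm, ȳ = 55.00 mm

Part | A | x̄ᵢ | ȳᵢ | A·x̄ᵢ | A·ȳᵢ
web | 880.00 | 4.00 | 55.00 | 3520.00 | 48400.00
bottom flange | 1360.00 | 50.50 | 8.00 | 68680.00 | 10880.00
top flange | 1360.00 | 50.50 | 102.00 | 68680.00 | 138720.00
Σ | 3600.00 |  |  | 140880.00 | 198000.00
x̄ = 140880.00 / 3600.00 = 39.13 mm
ȳ = 198000.00 / 3600.00 = 55.00 mm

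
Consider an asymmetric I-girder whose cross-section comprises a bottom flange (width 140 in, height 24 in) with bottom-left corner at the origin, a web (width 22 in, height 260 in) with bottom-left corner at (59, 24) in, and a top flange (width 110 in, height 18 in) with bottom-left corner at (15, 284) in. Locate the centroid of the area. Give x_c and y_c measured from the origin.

bottom flange: A = 140 × 24 = 3360.00, centroid at (70.00, 12.00).
web: A = 22 × 260 = 5720.00, centroid at (70.00, 154.00).
top flange: A = 110 × 18 = 1980.00, centroid at (70.00, 293.00).
ΣA = 11060.00 in², ΣAx_c = 774200.00 in³, ΣAy_c = 1501340.00 in³.
x_c = 774200.00/11060.00 = 70.00 in; y_c = 1501340.00/11060.00 = 135.75 in.

x_c = 70.00 in, y_c = 135.75 in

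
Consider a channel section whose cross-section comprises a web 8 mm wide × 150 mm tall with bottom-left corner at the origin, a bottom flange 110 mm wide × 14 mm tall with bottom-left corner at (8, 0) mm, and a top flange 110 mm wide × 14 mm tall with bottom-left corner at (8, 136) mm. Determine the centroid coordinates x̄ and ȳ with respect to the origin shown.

Part | A | x̄ᵢ | ȳᵢ | A·x̄ᵢ | A·ȳᵢ
web | 1200.00 | 4.00 | 75.00 | 4800.00 | 90000.00
bottom flange | 1540.00 | 63.00 | 7.00 | 97020.00 | 10780.00
top flange | 1540.00 | 63.00 | 143.00 | 97020.00 | 220220.00
Σ | 4280.00 |  |  | 198840.00 | 321000.00
x̄ = 198840.00 / 4280.00 = 46.46 mm
ȳ = 321000.00 / 4280.00 = 75.00 mm

x̄ = 46.46 mm, ȳ = 75.00 mm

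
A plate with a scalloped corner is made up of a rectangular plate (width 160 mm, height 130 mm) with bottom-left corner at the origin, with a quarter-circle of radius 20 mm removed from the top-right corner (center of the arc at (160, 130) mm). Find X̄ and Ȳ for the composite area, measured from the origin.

plate: A = 160 × 130 = 20800.00, centroid at (80.00, 65.00).
removed quarter-circle: A = −¼π·20² = -314.16, centroid at (151.51, 121.51).
ΣA = 20485.84 mm²
ΣAX̄ = (20800.00)(80.00) + (-314.16)(151.51) = 1616401.18 mm³
ΣAȲ = (20800.00)(65.00) + (-314.16)(121.51) = 1313825.96 mm³
X̄ = 1616401.18 / 20485.84 = 78.90 mm
Ȳ = 1313825.96 / 20485.84 = 64.13 mm

X̄ = 78.90 mm, Ȳ = 64.13 mm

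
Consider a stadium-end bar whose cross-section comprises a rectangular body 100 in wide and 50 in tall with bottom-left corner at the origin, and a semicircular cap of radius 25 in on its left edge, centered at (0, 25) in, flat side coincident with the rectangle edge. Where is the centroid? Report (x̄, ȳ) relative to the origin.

x̄ = 40.05 in, ȳ = 25.00 in

rectangular body: A = 100 × 50 = 5000.00, centroid at (50.00, 25.00).
semicircular end: A = ½π·25² = 981.75, centroid at (-10.61, 25.00).
ΣA = 5981.75 in²
ΣAx̄ = (5000.00)(50.00) + (981.75)(-10.61) = 239583.33 in³
ΣAȳ = (5000.00)(25.00) + (981.75)(25.00) = 149543.69 in³
x̄ = 239583.33 / 5981.75 = 40.05 in
ȳ = 149543.69 / 5981.75 = 25.00 in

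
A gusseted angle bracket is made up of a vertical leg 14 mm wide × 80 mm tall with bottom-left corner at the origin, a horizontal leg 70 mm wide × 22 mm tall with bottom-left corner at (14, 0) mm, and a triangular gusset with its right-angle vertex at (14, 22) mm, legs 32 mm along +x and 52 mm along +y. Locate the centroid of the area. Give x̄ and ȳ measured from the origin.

x̄ = 29.73 mm, ȳ = 27.05 mm

vertical leg: A = 14 × 80 = 1120.00, centroid at (7.00, 40.00).
horizontal leg: A = 70 × 22 = 1540.00, centroid at (49.00, 11.00).
gusset: A = ½·32·52 = 832.00, centroid at (24.67, 39.33).
ΣA = 3492.00 mm², ΣAx̄ = 103822.67 mm³, ΣAȳ = 94465.33 mm³.
x̄ = 103822.67/3492.00 = 29.73 mm; ȳ = 94465.33/3492.00 = 27.05 mm.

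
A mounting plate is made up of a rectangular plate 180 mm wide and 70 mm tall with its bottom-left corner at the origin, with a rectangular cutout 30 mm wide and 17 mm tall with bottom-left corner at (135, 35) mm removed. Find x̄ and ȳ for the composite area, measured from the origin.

x̄ = 87.47 mm, ȳ = 34.64 mm

plate: A = 180 × 70 = 12600.00, centroid at (90.00, 35.00).
hole: A = −(30 × 17) = -510.00, centroid at (150.00, 43.50).
ΣA = 12090.00 mm², ΣAx̄ = 1057500.00 mm³, ΣAȳ = 418815.00 mm³.
x̄ = 1057500.00/12090.00 = 87.47 mm; ȳ = 418815.00/12090.00 = 34.64 mm.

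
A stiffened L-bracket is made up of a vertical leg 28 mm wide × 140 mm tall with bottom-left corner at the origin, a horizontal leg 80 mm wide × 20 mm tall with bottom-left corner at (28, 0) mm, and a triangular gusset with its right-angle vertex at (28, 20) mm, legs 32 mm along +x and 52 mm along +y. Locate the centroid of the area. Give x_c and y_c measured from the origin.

Part | A | x̄ᵢ | ȳᵢ | A·x̄ᵢ | A·ȳᵢ
vertical leg | 3920.00 | 14.00 | 70.00 | 54880.00 | 274400.00
horizontal leg | 1600.00 | 68.00 | 10.00 | 108800.00 | 16000.00
gusset | 832.00 | 38.67 | 37.33 | 32170.67 | 31061.33
Σ | 6352.00 |  |  | 195850.67 | 321461.33
x_c = 195850.67 / 6352.00 = 30.83 mm
y_c = 321461.33 / 6352.00 = 50.61 mm

x_c = 30.83 mm, y_c = 50.61 mm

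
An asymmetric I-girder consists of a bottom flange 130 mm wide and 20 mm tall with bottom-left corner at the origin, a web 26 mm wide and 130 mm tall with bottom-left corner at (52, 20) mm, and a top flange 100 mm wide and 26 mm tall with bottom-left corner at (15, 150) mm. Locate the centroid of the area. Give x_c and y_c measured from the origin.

Part | A | x̄ᵢ | ȳᵢ | A·x̄ᵢ | A·ȳᵢ
bottom flange | 2600.00 | 65.00 | 10.00 | 169000.00 | 26000.00
web | 3380.00 | 65.00 | 85.00 | 219700.00 | 287300.00
top flange | 2600.00 | 65.00 | 163.00 | 169000.00 | 423800.00
Σ | 8580.00 |  |  | 557700.00 | 737100.00
x_c = 557700.00 / 8580.00 = 65.00 mm
y_c = 737100.00 / 8580.00 = 85.91 mm

x_c = 65.00 mm, y_c = 85.91 mm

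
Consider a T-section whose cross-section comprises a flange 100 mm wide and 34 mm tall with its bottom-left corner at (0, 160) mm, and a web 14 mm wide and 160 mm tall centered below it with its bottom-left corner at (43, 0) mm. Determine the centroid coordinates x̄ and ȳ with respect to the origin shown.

web: A = 14 × 160 = 2240.00, centroid at (50.00, 80.00).
flange: A = 100 × 34 = 3400.00, centroid at (50.00, 177.00).
ΣA = 5640.00 mm², ΣAx̄ = 282000.00 mm³, ΣAȳ = 781000.00 mm³.
x̄ = 282000.00/5640.00 = 50.00 mm; ȳ = 781000.00/5640.00 = 138.48 mm.

x̄ = 50.00 mm, ȳ = 138.48 mm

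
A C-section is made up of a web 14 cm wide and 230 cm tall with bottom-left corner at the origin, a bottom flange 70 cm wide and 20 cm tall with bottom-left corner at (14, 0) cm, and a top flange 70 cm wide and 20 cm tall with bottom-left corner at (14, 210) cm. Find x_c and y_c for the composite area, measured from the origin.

Part | A | x̄ᵢ | ȳᵢ | A·x̄ᵢ | A·ȳᵢ
web | 3220.00 | 7.00 | 115.00 | 22540.00 | 370300.00
bottom flange | 1400.00 | 49.00 | 10.00 | 68600.00 | 14000.00
top flange | 1400.00 | 49.00 | 220.00 | 68600.00 | 308000.00
Σ | 6020.00 |  |  | 159740.00 | 692300.00
x_c = 159740.00 / 6020.00 = 26.53 cm
y_c = 692300.00 / 6020.00 = 115.00 cm

x_c = 26.53 cm, y_c = 115.00 cm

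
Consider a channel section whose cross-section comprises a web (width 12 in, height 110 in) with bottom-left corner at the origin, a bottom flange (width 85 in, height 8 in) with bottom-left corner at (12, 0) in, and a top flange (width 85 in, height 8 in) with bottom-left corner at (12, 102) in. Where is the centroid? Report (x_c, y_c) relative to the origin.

web: A = 12 × 110 = 1320.00, centroid at (6.00, 55.00).
bottom flange: A = 85 × 8 = 680.00, centroid at (54.50, 4.00).
top flange: A = 85 × 8 = 680.00, centroid at (54.50, 106.00).
ΣA = 2680.00 in²
ΣAx_c = (1320.00)(6.00) + (680.00)(54.50) + (680.00)(54.50) = 82040.00 in³
ΣAy_c = (1320.00)(55.00) + (680.00)(4.00) + (680.00)(106.00) = 147400.00 in³
x_c = 82040.00 / 2680.00 = 30.61 in
y_c = 147400.00 / 2680.00 = 55.00 in

x_c = 30.61 in, y_c = 55.00 in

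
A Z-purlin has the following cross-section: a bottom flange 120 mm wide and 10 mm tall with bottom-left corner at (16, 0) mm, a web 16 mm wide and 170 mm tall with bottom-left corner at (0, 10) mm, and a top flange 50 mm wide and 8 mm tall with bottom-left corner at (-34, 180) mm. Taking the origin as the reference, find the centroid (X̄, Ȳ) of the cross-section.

X̄ = 25.31 mm, Ȳ = 78.24 mm

bottom flange: A = 120 × 10 = 1200.00, centroid at (76.00, 5.00).
web: A = 16 × 170 = 2720.00, centroid at (8.00, 95.00).
top flange: A = 50 × 8 = 400.00, centroid at (-9.00, 184.00).
ΣA = 4320.00 mm²
ΣAX̄ = (1200.00)(76.00) + (2720.00)(8.00) + (400.00)(-9.00) = 109360.00 mm³
ΣAȲ = (1200.00)(5.00) + (2720.00)(95.00) + (400.00)(184.00) = 338000.00 mm³
X̄ = 109360.00 / 4320.00 = 25.31 mm
Ȳ = 338000.00 / 4320.00 = 78.24 mm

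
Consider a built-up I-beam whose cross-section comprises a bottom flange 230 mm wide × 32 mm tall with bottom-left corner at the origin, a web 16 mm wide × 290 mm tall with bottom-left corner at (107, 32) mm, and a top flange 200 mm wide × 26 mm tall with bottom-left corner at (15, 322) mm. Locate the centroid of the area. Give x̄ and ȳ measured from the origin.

Part | A | x̄ᵢ | ȳᵢ | A·x̄ᵢ | A·ȳᵢ
bottom flange | 7360.00 | 115.00 | 16.00 | 846400.00 | 117760.00
web | 4640.00 | 115.00 | 177.00 | 533600.00 | 821280.00
top flange | 5200.00 | 115.00 | 335.00 | 598000.00 | 1742000.00
Σ | 17200.00 |  |  | 1978000.00 | 2681040.00
x̄ = 1978000.00 / 17200.00 = 115.00 mm
ȳ = 2681040.00 / 17200.00 = 155.87 mm

x̄ = 115.00 mm, ȳ = 155.87 mm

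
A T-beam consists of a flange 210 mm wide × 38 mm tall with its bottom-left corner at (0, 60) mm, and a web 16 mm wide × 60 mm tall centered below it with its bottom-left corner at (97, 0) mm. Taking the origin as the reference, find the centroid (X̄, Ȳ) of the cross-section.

X̄ = 105.00 mm, Ȳ = 73.74 mm

web: A = 16 × 60 = 960.00, centroid at (105.00, 30.00).
flange: A = 210 × 38 = 7980.00, centroid at (105.00, 79.00).
ΣA = 8940.00 mm²
ΣAX̄ = (960.00)(105.00) + (7980.00)(105.00) = 938700.00 mm³
ΣAȲ = (960.00)(30.00) + (7980.00)(79.00) = 659220.00 mm³
X̄ = 938700.00 / 8940.00 = 105.00 mm
Ȳ = 659220.00 / 8940.00 = 73.74 mm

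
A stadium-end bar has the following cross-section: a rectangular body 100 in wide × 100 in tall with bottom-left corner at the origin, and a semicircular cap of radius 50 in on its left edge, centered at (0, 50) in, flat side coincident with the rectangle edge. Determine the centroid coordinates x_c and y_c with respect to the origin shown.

rectangular body: A = 100 × 100 = 10000.00, centroid at (50.00, 50.00).
semicircular end: A = ½π·50² = 3926.99, centroid at (-21.22, 50.00).
ΣA = 13926.99 in²
ΣAx_c = (10000.00)(50.00) + (3926.99)(-21.22) = 416666.67 in³
ΣAy_c = (10000.00)(50.00) + (3926.99)(50.00) = 696349.54 in³
x_c = 416666.67 / 13926.99 = 29.92 in
y_c = 696349.54 / 13926.99 = 50.00 in

x_c = 29.92 in, y_c = 50.00 in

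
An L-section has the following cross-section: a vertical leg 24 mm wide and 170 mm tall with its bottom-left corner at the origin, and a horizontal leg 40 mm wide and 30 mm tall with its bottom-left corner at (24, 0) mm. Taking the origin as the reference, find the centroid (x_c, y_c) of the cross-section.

x_c = 19.27 mm, y_c = 69.09 mm

Part | A | x̄ᵢ | ȳᵢ | A·x̄ᵢ | A·ȳᵢ
vertical leg | 4080.00 | 12.00 | 85.00 | 48960.00 | 346800.00
horizontal leg | 1200.00 | 44.00 | 15.00 | 52800.00 | 18000.00
Σ | 5280.00 |  |  | 101760.00 | 364800.00
x_c = 101760.00 / 5280.00 = 19.27 mm
y_c = 364800.00 / 5280.00 = 69.09 mm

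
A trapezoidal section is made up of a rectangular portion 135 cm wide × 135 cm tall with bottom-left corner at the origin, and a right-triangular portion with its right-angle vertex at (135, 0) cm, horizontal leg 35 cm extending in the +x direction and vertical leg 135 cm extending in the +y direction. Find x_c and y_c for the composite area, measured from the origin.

Part | A | x̄ᵢ | ȳᵢ | A·x̄ᵢ | A·ȳᵢ
rectangular portion | 18225.00 | 67.50 | 67.50 | 1230187.50 | 1230187.50
triangular portion | 2362.50 | 146.67 | 45.00 | 346500.00 | 106312.50
Σ | 20587.50 |  |  | 1576687.50 | 1336500.00
x_c = 1576687.50 / 20587.50 = 76.58 cm
y_c = 1336500.00 / 20587.50 = 64.92 cm

x_c = 76.58 cm, y_c = 64.92 cm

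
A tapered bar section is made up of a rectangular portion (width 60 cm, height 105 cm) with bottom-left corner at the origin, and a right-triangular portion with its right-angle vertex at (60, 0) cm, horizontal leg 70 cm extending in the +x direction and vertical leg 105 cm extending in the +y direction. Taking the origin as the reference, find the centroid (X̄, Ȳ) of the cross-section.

X̄ = 49.65 cm, Ȳ = 46.05 cm

rectangular portion: A = 60 × 105 = 6300.00, centroid at (30.00, 52.50).
triangular portion: A = ½·70·105 = 3675.00, centroid at (83.33, 35.00).
ΣA = 9975.00 cm²
ΣAX̄ = (6300.00)(30.00) + (3675.00)(83.33) = 495250.00 cm³
ΣAȲ = (6300.00)(52.50) + (3675.00)(35.00) = 459375.00 cm³
X̄ = 495250.00 / 9975.00 = 49.65 cm
Ȳ = 459375.00 / 9975.00 = 46.05 cm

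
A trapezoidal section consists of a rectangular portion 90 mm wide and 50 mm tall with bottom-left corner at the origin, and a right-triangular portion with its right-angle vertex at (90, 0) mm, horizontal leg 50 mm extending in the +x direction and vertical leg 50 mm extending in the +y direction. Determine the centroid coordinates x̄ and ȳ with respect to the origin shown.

x̄ = 58.41 mm, ȳ = 23.19 mm

rectangular portion: A = 90 × 50 = 4500.00, centroid at (45.00, 25.00).
triangular portion: A = ½·50·50 = 1250.00, centroid at (106.67, 16.67).
ΣA = 5750.00 mm²
ΣAx̄ = (4500.00)(45.00) + (1250.00)(106.67) = 335833.33 mm³
ΣAȳ = (4500.00)(25.00) + (1250.00)(16.67) = 133333.33 mm³
x̄ = 335833.33 / 5750.00 = 58.41 mm
ȳ = 133333.33 / 5750.00 = 23.19 mm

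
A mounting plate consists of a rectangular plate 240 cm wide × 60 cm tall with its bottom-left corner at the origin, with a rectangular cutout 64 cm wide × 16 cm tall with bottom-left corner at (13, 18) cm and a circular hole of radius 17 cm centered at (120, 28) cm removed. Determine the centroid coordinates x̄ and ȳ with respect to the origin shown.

x̄ = 126.16 cm, ȳ = 30.47 cm

plate: A = 240 × 60 = 14400.00, centroid at (120.00, 30.00).
hole 1: A = −(64 × 16) = -1024.00, centroid at (45.00, 26.00).
hole 2: A = −π·17² = -907.92, centroid at (120.00, 28.00).
ΣA = 12468.08 cm²
ΣAx̄ = (14400.00)(120.00) + (-1024.00)(45.00) + (-907.92)(120.00) = 1572969.57 cm³
ΣAȳ = (14400.00)(30.00) + (-1024.00)(26.00) + (-907.92)(28.00) = 379954.23 cm³
x̄ = 1572969.57 / 12468.08 = 126.16 cm
ȳ = 379954.23 / 12468.08 = 30.47 cm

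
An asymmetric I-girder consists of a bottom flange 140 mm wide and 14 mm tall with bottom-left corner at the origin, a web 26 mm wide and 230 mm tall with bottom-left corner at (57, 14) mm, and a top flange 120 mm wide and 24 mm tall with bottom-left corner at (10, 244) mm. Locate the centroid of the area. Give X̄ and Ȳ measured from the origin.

X̄ = 70.00 mm, Ȳ = 140.70 mm

bottom flange: A = 140 × 14 = 1960.00, centroid at (70.00, 7.00).
web: A = 26 × 230 = 5980.00, centroid at (70.00, 129.00).
top flange: A = 120 × 24 = 2880.00, centroid at (70.00, 256.00).
ΣA = 10820.00 mm²
ΣAX̄ = (1960.00)(70.00) + (5980.00)(70.00) + (2880.00)(70.00) = 757400.00 mm³
ΣAȲ = (1960.00)(7.00) + (5980.00)(129.00) + (2880.00)(256.00) = 1522420.00 mm³
X̄ = 757400.00 / 10820.00 = 70.00 mm
Ȳ = 1522420.00 / 10820.00 = 140.70 mm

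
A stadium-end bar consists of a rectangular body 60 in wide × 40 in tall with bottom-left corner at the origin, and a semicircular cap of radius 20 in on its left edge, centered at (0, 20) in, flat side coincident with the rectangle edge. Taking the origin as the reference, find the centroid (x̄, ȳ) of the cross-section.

x̄ = 22.01 in, ȳ = 20.00 in

rectangular body: A = 60 × 40 = 2400.00, centroid at (30.00, 20.00).
semicircular end: A = ½π·20² = 628.32, centroid at (-8.49, 20.00).
ΣA = 3028.32 in²
ΣAx̄ = (2400.00)(30.00) + (628.32)(-8.49) = 66666.67 in³
ΣAȳ = (2400.00)(20.00) + (628.32)(20.00) = 60566.37 in³
x̄ = 66666.67 / 3028.32 = 22.01 in
ȳ = 60566.37 / 3028.32 = 20.00 in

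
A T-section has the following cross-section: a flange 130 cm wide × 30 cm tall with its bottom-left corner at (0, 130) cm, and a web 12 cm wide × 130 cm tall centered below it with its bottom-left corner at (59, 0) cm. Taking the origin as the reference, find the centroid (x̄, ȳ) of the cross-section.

x̄ = 65.00 cm, ȳ = 122.14 cm

web: A = 12 × 130 = 1560.00, centroid at (65.00, 65.00).
flange: A = 130 × 30 = 3900.00, centroid at (65.00, 145.00).
ΣA = 5460.00 cm², ΣAx̄ = 354900.00 cm³, ΣAȳ = 666900.00 cm³.
x̄ = 354900.00/5460.00 = 65.00 cm; ȳ = 666900.00/5460.00 = 122.14 cm.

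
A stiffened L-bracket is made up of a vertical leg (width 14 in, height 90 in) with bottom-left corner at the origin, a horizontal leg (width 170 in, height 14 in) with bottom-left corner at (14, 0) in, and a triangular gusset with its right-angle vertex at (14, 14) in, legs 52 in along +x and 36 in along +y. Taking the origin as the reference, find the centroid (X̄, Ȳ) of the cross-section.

X̄ = 59.83 in, Ȳ = 21.35 in

Part | A | x̄ᵢ | ȳᵢ | A·x̄ᵢ | A·ȳᵢ
vertical leg | 1260.00 | 7.00 | 45.00 | 8820.00 | 56700.00
horizontal leg | 2380.00 | 99.00 | 7.00 | 235620.00 | 16660.00
gusset | 936.00 | 31.33 | 26.00 | 29328.00 | 24336.00
Σ | 4576.00 |  |  | 273768.00 | 97696.00
X̄ = 273768.00 / 4576.00 = 59.83 in
Ȳ = 97696.00 / 4576.00 = 21.35 in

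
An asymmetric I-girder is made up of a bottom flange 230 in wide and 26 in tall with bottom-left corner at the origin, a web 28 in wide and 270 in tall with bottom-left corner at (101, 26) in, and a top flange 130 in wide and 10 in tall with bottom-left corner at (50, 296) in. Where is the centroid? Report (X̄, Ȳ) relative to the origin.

X̄ = 115.00 in, Ȳ = 113.63 in

bottom flange: A = 230 × 26 = 5980.00, centroid at (115.00, 13.00).
web: A = 28 × 270 = 7560.00, centroid at (115.00, 161.00).
top flange: A = 130 × 10 = 1300.00, centroid at (115.00, 301.00).
ΣA = 14840.00 in²
ΣAX̄ = (5980.00)(115.00) + (7560.00)(115.00) + (1300.00)(115.00) = 1706600.00 in³
ΣAȲ = (5980.00)(13.00) + (7560.00)(161.00) + (1300.00)(301.00) = 1686200.00 in³
X̄ = 1706600.00 / 14840.00 = 115.00 in
Ȳ = 1686200.00 / 14840.00 = 113.63 in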